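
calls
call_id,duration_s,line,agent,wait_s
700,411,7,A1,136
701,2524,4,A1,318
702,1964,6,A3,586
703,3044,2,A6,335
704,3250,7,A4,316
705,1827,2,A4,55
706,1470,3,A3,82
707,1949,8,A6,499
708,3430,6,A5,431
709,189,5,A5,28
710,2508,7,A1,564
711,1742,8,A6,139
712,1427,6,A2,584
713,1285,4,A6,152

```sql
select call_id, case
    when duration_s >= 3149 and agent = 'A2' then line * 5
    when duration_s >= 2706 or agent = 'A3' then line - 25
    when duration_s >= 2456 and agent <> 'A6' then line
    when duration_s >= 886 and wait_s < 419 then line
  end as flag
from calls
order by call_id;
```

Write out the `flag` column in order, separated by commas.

NULL, 4, -19, -23, -18, 2, -22, NULL, -19, NULL, 7, 8, NULL, 4

call_id=700: (no match → NULL) → NULL
call_id=701: duration_s >= 2456 and agent <> 'A6' → 4
call_id=702: duration_s >= 2706 or agent = 'A3' → -19
call_id=703: duration_s >= 2706 or agent = 'A3' → -23
call_id=704: duration_s >= 2706 or agent = 'A3' → -18
call_id=705: duration_s >= 886 and wait_s < 419 → 2
call_id=706: duration_s >= 2706 or agent = 'A3' → -22
call_id=707: (no match → NULL) → NULL
call_id=708: duration_s >= 2706 or agent = 'A3' → -19
call_id=709: (no match → NULL) → NULL
call_id=710: duration_s >= 2456 and agent <> 'A6' → 7
call_id=711: duration_s >= 886 and wait_s < 419 → 8
call_id=712: (no match → NULL) → NULL
call_id=713: duration_s >= 886 and wait_s < 419 → 4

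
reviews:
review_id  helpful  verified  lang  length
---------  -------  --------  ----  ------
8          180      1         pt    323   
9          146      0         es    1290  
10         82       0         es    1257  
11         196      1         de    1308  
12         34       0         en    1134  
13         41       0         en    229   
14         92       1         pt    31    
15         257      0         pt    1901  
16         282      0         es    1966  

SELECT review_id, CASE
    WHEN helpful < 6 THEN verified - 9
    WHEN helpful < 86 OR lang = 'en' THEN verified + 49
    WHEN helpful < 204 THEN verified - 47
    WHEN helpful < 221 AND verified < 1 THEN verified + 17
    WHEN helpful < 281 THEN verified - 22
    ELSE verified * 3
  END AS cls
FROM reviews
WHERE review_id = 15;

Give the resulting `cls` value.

-22

review_id = 15: helpful=257, verified=0, lang=pt, length=1901.
helpful < 6 → false
helpful < 86 OR lang = 'en' → false
helpful < 204 → false
helpful < 221 AND verified < 1 → false
helpful < 281 → true → -22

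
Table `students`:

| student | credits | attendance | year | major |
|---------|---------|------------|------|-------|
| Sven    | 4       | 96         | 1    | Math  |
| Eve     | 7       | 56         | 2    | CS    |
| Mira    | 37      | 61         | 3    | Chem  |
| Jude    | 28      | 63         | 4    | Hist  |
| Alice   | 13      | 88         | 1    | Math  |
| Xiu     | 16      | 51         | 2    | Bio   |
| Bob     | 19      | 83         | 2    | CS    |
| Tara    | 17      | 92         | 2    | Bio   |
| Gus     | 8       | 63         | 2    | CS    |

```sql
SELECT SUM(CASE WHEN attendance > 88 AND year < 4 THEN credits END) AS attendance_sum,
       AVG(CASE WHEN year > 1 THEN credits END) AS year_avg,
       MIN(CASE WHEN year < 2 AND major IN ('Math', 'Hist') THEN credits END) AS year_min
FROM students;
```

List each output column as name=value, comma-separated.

[attendance_sum: attendance > 88 AND year < 4]
student=Sven: ✓ → 4
student=Eve: ✗
student=Mira: ✗
student=Jude: ✗
student=Alice: ✗
student=Xiu: ✗
student=Bob: ✗
student=Tara: ✓ → 17
student=Gus: ✗
attendance_sum = 4 + 17 = 21
—
[year_avg: year > 1]
student=Sven: ✗
student=Eve: ✓ → 7
student=Mira: ✓ → 37
student=Jude: ✓ → 28
student=Alice: ✗
student=Xiu: ✓ → 16
student=Bob: ✓ → 19
student=Tara: ✓ → 17
student=Gus: ✓ → 8
year_avg = (7 + 37 + 28 + 16 + 19 + 17 + 8) / 7 = 18.8571428571
—
[year_min: year < 2 AND major IN ('Math', 'Hist')]
student=Sven: ✓ → 4
student=Eve: ✗
student=Mira: ✗
student=Jude: ✗
student=Alice: ✓ → 13
student=Xiu: ✗
student=Bob: ✗
student=Tara: ✗
student=Gus: ✗
year_min = MIN(4, 13) = 4

attendance_sum=21, year_avg=18.8571428571, year_min=4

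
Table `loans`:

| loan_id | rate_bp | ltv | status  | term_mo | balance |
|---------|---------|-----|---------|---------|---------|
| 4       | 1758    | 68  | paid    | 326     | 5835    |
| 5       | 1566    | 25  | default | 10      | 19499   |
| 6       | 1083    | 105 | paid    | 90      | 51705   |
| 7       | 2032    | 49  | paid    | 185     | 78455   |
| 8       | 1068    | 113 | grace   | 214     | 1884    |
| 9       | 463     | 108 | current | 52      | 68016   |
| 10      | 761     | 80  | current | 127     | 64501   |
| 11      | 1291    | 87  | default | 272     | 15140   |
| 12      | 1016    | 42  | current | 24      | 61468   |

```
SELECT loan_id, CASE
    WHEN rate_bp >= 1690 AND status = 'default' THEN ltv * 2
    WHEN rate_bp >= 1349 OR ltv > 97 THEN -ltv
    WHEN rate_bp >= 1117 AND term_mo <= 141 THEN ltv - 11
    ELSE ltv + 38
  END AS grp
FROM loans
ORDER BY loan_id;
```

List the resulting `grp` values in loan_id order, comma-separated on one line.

-68, -25, -105, -49, -113, -108, 118, 125, 80

loan_id=4: rate_bp >= 1349 OR ltv > 97 → -68
loan_id=5: rate_bp >= 1349 OR ltv > 97 → -25
loan_id=6: rate_bp >= 1349 OR ltv > 97 → -105
loan_id=7: rate_bp >= 1349 OR ltv > 97 → -49
loan_id=8: rate_bp >= 1349 OR ltv > 97 → -113
loan_id=9: rate_bp >= 1349 OR ltv > 97 → -108
loan_id=10: ELSE → 118
loan_id=11: ELSE → 125
loan_id=12: ELSE → 80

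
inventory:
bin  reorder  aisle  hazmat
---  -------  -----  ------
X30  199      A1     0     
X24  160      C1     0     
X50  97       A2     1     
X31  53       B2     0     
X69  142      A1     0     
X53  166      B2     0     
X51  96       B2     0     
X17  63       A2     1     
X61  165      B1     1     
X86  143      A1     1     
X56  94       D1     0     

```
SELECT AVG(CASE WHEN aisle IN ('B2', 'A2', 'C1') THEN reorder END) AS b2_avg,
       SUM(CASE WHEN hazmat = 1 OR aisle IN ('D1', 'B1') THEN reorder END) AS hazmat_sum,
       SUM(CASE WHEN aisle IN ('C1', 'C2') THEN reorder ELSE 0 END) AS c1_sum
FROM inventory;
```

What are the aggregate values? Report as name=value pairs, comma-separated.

b2_avg=105.8333333333, hazmat_sum=562, c1_sum=160

[b2_avg: aisle IN ('B2', 'A2', 'C1')]
bin=X30: ✗
bin=X24: ✓ → 160
bin=X50: ✓ → 97
bin=X31: ✓ → 53
bin=X69: ✗
bin=X53: ✓ → 166
bin=X51: ✓ → 96
bin=X17: ✓ → 63
bin=X61: ✗
bin=X86: ✗
bin=X56: ✗
b2_avg = (160 + 97 + 53 + 166 + 96 + 63) / 6 = 105.8333333333
—
[hazmat_sum: hazmat = 1 OR aisle IN ('D1', 'B1')]
bin=X30: ✗
bin=X24: ✗
bin=X50: ✓ → 97
bin=X31: ✗
bin=X69: ✗
bin=X53: ✗
bin=X51: ✗
bin=X17: ✓ → 63
bin=X61: ✓ → 165
bin=X86: ✓ → 143
bin=X56: ✓ → 94
hazmat_sum = 97 + 63 + 165 + 143 + 94 = 562
—
[c1_sum: aisle IN ('C1', 'C2')]
bin=X30: ✗
bin=X24: ✓ → 160
bin=X50: ✗
bin=X31: ✗
bin=X69: ✗
bin=X53: ✗
bin=X51: ✗
bin=X17: ✗
bin=X61: ✗
bin=X86: ✗
bin=X56: ✗
c1_sum = 160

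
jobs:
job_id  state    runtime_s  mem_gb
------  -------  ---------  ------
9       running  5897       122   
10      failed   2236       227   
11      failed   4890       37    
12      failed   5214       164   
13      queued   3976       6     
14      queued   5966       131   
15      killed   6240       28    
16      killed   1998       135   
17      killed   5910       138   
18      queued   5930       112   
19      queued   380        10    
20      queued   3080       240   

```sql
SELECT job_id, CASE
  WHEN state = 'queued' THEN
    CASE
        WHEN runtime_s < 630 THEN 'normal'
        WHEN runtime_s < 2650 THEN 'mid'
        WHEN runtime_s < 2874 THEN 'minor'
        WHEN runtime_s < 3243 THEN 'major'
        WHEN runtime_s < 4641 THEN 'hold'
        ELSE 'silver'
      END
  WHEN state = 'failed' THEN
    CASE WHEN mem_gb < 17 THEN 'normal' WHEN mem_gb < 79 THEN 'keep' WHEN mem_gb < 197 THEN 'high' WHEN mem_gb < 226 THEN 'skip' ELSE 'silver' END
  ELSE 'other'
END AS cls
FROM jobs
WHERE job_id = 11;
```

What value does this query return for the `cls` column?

job_id = 11: state=failed, runtime_s=4890, mem_gb=37.
state='failed' → inner[mem_gb < 79] → keep

keep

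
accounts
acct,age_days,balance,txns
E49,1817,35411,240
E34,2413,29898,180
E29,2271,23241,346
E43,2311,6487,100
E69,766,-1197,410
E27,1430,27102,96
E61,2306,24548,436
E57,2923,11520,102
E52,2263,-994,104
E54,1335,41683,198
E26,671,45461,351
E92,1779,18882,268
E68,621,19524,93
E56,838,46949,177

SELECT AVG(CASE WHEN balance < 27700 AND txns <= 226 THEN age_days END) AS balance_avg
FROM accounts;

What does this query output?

1909.6

acct=E49: ✗
acct=E34: ✗
acct=E29: ✗
acct=E43: ✓ → 2311
acct=E69: ✗
acct=E27: ✓ → 1430
acct=E61: ✗
acct=E57: ✓ → 2923
acct=E52: ✓ → 2263
acct=E54: ✗
acct=E26: ✗
acct=E92: ✗
acct=E68: ✓ → 621
acct=E56: ✗
balance_avg = (2311 + 1430 + 2923 + 2263 + 621) / 5 = 1909.6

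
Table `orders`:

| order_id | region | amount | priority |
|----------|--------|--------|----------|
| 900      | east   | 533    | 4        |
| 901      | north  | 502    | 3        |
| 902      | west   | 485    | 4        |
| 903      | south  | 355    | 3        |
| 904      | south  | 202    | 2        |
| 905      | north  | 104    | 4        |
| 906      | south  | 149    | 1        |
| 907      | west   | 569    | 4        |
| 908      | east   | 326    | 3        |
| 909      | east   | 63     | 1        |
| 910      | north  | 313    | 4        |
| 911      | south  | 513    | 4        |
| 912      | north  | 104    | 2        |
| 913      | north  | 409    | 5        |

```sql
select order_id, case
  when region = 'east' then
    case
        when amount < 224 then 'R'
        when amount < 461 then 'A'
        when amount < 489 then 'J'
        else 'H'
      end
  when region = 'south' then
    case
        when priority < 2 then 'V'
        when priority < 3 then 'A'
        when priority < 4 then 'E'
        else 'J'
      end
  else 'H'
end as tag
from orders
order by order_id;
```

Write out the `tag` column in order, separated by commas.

order_id=900: region='east' → inner[ELSE] → H
order_id=901: region='north' → outer ELSE → H
order_id=902: region='west' → outer ELSE → H
order_id=903: region='south' → inner[priority < 4] → E
order_id=904: region='south' → inner[priority < 3] → A
order_id=905: region='north' → outer ELSE → H
order_id=906: region='south' → inner[priority < 2] → V
order_id=907: region='west' → outer ELSE → H
order_id=908: region='east' → inner[amount < 461] → A
order_id=909: region='east' → inner[amount < 224] → R
order_id=910: region='north' → outer ELSE → H
order_id=911: region='south' → inner[ELSE] → J
order_id=912: region='north' → outer ELSE → H
order_id=913: region='north' → outer ELSE → H

H, H, H, E, A, H, V, H, A, R, H, J, H, H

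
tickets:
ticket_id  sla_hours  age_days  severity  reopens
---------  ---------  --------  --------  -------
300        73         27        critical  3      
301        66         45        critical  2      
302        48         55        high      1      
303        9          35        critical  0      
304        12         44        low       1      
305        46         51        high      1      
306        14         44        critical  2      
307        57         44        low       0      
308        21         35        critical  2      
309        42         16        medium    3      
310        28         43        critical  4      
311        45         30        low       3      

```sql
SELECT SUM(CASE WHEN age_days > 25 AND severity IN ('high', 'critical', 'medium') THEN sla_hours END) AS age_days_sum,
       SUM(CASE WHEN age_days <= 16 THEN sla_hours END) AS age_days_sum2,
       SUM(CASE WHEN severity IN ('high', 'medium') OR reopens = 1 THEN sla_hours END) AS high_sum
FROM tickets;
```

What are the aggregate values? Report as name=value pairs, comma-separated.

age_days_sum=305, age_days_sum2=42, high_sum=148

[age_days_sum: age_days > 25 AND severity IN ('high', 'critical', 'medium')]
ticket_id=300: ✓ → 73
ticket_id=301: ✓ → 66
ticket_id=302: ✓ → 48
ticket_id=303: ✓ → 9
ticket_id=304: ✗
ticket_id=305: ✓ → 46
ticket_id=306: ✓ → 14
ticket_id=307: ✗
ticket_id=308: ✓ → 21
ticket_id=309: ✗
ticket_id=310: ✓ → 28
ticket_id=311: ✗
age_days_sum = 73 + 66 + 48 + 9 + 46 + 14 + 21 + 28 = 305
—
[age_days_sum2: age_days <= 16]
ticket_id=300: ✗
ticket_id=301: ✗
ticket_id=302: ✗
ticket_id=303: ✗
ticket_id=304: ✗
ticket_id=305: ✗
ticket_id=306: ✗
ticket_id=307: ✗
ticket_id=308: ✗
ticket_id=309: ✓ → 42
ticket_id=310: ✗
ticket_id=311: ✗
age_days_sum2 = 42
—
[high_sum: severity IN ('high', 'medium') OR reopens = 1]
ticket_id=300: ✗
ticket_id=301: ✗
ticket_id=302: ✓ → 48
ticket_id=303: ✗
ticket_id=304: ✓ → 12
ticket_id=305: ✓ → 46
ticket_id=306: ✗
ticket_id=307: ✗
ticket_id=308: ✗
ticket_id=309: ✓ → 42
ticket_id=310: ✗
ticket_id=311: ✗
high_sum = 48 + 12 + 46 + 42 = 148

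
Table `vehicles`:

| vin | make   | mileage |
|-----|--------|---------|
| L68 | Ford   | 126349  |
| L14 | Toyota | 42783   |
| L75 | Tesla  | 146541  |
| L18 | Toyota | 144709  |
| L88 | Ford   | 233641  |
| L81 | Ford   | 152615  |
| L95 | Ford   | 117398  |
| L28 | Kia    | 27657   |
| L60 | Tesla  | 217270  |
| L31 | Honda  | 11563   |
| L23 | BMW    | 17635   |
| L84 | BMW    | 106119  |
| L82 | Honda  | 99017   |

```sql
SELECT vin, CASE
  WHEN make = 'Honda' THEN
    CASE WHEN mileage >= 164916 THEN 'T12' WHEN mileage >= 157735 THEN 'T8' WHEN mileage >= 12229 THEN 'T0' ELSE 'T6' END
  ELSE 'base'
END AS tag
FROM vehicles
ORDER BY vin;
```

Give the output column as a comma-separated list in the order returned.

base, base, base, base, T6, base, base, base, base, T0, base, base, base

vin=L14: make='Toyota' → outer ELSE → base
vin=L18: make='Toyota' → outer ELSE → base
vin=L23: make='BMW' → outer ELSE → base
vin=L28: make='Kia' → outer ELSE → base
vin=L31: make='Honda' → inner[ELSE] → T6
vin=L60: make='Tesla' → outer ELSE → base
vin=L68: make='Ford' → outer ELSE → base
vin=L75: make='Tesla' → outer ELSE → base
vin=L81: make='Ford' → outer ELSE → base
vin=L82: make='Honda' → inner[mileage >= 12229] → T0
vin=L84: make='BMW' → outer ELSE → base
vin=L88: make='Ford' → outer ELSE → base
vin=L95: make='Ford' → outer ELSE → base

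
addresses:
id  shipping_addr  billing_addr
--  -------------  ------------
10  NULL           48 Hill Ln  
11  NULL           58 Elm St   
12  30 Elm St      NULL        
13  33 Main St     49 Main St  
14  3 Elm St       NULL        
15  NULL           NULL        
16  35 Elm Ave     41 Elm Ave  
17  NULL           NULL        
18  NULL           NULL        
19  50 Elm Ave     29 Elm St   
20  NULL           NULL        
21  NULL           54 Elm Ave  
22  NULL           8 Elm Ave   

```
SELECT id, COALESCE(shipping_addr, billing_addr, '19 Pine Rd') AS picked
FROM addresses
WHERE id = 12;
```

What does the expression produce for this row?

30 Elm St

id = 12: shipping_addr=30 Elm St, billing_addr=NULL.
shipping_addr=30 Elm St → 30 Elm St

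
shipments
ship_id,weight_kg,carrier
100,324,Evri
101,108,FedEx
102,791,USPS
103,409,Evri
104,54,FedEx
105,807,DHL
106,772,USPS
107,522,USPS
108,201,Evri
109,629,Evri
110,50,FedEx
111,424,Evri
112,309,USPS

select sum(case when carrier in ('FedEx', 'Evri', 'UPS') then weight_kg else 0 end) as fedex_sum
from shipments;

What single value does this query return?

2199

ship_id=100: ✓ → 324
ship_id=101: ✓ → 108
ship_id=102: ✗
ship_id=103: ✓ → 409
ship_id=104: ✓ → 54
ship_id=105: ✗
ship_id=106: ✗
ship_id=107: ✗
ship_id=108: ✓ → 201
ship_id=109: ✓ → 629
ship_id=110: ✓ → 50
ship_id=111: ✓ → 424
ship_id=112: ✗
fedex_sum = 324 + 108 + 409 + 54 + 201 + 629 + 50 + 424 = 2199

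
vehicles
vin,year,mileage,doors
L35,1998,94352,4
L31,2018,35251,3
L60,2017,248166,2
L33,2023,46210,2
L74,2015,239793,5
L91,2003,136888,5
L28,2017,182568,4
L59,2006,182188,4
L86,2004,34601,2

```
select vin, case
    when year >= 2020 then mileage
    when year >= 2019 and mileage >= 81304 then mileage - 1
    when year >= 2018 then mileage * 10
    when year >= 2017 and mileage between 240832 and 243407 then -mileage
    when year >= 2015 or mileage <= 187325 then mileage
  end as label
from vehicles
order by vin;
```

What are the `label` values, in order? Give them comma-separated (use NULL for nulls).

vin=L28: year >= 2015 or mileage <= 187325 → 182568
vin=L31: year >= 2018 → 352510
vin=L33: year >= 2020 → 46210
vin=L35: year >= 2015 or mileage <= 187325 → 94352
vin=L59: year >= 2015 or mileage <= 187325 → 182188
vin=L60: year >= 2015 or mileage <= 187325 → 248166
vin=L74: year >= 2015 or mileage <= 187325 → 239793
vin=L86: year >= 2015 or mileage <= 187325 → 34601
vin=L91: year >= 2015 or mileage <= 187325 → 136888

182568, 352510, 46210, 94352, 182188, 248166, 239793, 34601, 136888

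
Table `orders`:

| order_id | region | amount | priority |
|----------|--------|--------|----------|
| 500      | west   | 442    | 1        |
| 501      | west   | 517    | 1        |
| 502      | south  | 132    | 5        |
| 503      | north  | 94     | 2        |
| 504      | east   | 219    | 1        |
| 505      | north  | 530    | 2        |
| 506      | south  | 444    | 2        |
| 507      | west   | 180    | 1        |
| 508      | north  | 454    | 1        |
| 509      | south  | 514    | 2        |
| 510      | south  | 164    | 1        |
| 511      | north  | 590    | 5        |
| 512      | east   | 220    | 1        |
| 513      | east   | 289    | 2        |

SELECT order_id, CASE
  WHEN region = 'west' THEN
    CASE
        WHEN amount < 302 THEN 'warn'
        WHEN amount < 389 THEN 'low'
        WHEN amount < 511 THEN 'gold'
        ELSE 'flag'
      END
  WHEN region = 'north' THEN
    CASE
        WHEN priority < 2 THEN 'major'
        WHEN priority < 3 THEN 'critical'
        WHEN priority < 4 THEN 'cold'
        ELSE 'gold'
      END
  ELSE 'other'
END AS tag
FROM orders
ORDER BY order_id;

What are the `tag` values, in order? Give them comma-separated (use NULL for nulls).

order_id=500: region='west' → inner[amount < 511] → gold
order_id=501: region='west' → inner[ELSE] → flag
order_id=502: region='south' → outer ELSE → other
order_id=503: region='north' → inner[priority < 3] → critical
order_id=504: region='east' → outer ELSE → other
order_id=505: region='north' → inner[priority < 3] → critical
order_id=506: region='south' → outer ELSE → other
order_id=507: region='west' → inner[amount < 302] → warn
order_id=508: region='north' → inner[priority < 2] → major
order_id=509: region='south' → outer ELSE → other
order_id=510: region='south' → outer ELSE → other
order_id=511: region='north' → inner[ELSE] → gold
order_id=512: region='east' → outer ELSE → other
order_id=513: region='east' → outer ELSE → other

gold, flag, other, critical, other, critical, other, warn, major, other, other, gold, other, other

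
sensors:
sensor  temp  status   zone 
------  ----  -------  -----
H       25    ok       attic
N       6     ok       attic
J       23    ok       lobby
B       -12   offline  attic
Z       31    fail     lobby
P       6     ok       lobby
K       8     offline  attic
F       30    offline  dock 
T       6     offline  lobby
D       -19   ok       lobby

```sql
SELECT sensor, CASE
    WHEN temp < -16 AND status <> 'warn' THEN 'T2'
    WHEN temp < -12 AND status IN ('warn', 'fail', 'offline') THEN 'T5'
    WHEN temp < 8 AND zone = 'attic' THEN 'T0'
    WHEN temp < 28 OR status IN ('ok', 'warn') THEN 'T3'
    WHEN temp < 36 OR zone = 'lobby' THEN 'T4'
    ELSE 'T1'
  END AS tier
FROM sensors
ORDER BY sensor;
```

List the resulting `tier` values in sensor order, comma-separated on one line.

T0, T2, T4, T3, T3, T3, T0, T3, T3, T4

sensor=B: temp < 8 AND zone = 'attic' → T0
sensor=D: temp < -16 AND status <> 'warn' → T2
sensor=F: temp < 36 OR zone = 'lobby' → T4
sensor=H: temp < 28 OR status IN ('ok', 'warn') → T3
sensor=J: temp < 28 OR status IN ('ok', 'warn') → T3
sensor=K: temp < 28 OR status IN ('ok', 'warn') → T3
sensor=N: temp < 8 AND zone = 'attic' → T0
sensor=P: temp < 28 OR status IN ('ok', 'warn') → T3
sensor=T: temp < 28 OR status IN ('ok', 'warn') → T3
sensor=Z: temp < 36 OR zone = 'lobby' → T4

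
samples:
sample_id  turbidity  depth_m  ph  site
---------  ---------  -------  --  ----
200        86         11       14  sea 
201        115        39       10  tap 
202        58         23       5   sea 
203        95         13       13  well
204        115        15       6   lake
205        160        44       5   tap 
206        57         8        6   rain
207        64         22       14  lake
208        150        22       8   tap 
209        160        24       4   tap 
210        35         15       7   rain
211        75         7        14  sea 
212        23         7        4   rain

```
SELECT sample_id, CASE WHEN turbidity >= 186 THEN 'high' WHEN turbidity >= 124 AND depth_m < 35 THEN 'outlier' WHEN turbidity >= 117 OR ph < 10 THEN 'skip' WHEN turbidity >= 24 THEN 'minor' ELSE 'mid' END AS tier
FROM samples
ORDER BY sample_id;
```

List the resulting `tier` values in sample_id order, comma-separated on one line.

minor, minor, skip, minor, skip, skip, skip, minor, outlier, outlier, skip, minor, skip

sample_id=200: turbidity >= 24 → minor
sample_id=201: turbidity >= 24 → minor
sample_id=202: turbidity >= 117 OR ph < 10 → skip
sample_id=203: turbidity >= 24 → minor
sample_id=204: turbidity >= 117 OR ph < 10 → skip
sample_id=205: turbidity >= 117 OR ph < 10 → skip
sample_id=206: turbidity >= 117 OR ph < 10 → skip
sample_id=207: turbidity >= 24 → minor
sample_id=208: turbidity >= 124 AND depth_m < 35 → outlier
sample_id=209: turbidity >= 124 AND depth_m < 35 → outlier
sample_id=210: turbidity >= 117 OR ph < 10 → skip
sample_id=211: turbidity >= 24 → minor
sample_id=212: turbidity >= 117 OR ph < 10 → skip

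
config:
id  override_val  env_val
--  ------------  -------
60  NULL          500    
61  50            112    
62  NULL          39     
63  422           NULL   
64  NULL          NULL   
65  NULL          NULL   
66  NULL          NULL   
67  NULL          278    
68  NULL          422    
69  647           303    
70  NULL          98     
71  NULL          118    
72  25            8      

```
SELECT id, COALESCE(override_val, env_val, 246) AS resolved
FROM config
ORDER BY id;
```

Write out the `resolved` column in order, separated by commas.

id=60: override_val=NULL, env_val=500 → 500
id=61: override_val=50 → 50
id=62: override_val=NULL, env_val=39 → 39
id=63: override_val=422 → 422
id=64: override_val=NULL, env_val=NULL, → literal 246 → 246
id=65: override_val=NULL, env_val=NULL, → literal 246 → 246
id=66: override_val=NULL, env_val=NULL, → literal 246 → 246
id=67: override_val=NULL, env_val=278 → 278
id=68: override_val=NULL, env_val=422 → 422
id=69: override_val=647 → 647
id=70: override_val=NULL, env_val=98 → 98
id=71: override_val=NULL, env_val=118 → 118
id=72: override_val=25 → 25

500, 50, 39, 422, 246, 246, 246, 278, 422, 647, 98, 118, 25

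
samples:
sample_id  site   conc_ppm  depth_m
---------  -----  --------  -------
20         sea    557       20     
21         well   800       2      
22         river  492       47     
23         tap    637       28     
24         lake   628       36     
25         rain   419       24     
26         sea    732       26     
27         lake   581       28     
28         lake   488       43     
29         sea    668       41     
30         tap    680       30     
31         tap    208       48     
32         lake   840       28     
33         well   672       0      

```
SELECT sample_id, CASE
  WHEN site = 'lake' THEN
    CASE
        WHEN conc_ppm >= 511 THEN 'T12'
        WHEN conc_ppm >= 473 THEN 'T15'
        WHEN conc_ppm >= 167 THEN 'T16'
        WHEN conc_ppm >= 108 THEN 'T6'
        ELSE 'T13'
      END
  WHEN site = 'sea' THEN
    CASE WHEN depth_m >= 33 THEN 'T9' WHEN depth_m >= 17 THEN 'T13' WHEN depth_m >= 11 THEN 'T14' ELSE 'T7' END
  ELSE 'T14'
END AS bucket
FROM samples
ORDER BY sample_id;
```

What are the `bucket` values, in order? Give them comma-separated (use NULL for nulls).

sample_id=20: site='sea' → inner[depth_m >= 17] → T13
sample_id=21: site='well' → outer ELSE → T14
sample_id=22: site='river' → outer ELSE → T14
sample_id=23: site='tap' → outer ELSE → T14
sample_id=24: site='lake' → inner[conc_ppm >= 511] → T12
sample_id=25: site='rain' → outer ELSE → T14
sample_id=26: site='sea' → inner[depth_m >= 17] → T13
sample_id=27: site='lake' → inner[conc_ppm >= 511] → T12
sample_id=28: site='lake' → inner[conc_ppm >= 473] → T15
sample_id=29: site='sea' → inner[depth_m >= 33] → T9
sample_id=30: site='tap' → outer ELSE → T14
sample_id=31: site='tap' → outer ELSE → T14
sample_id=32: site='lake' → inner[conc_ppm >= 511] → T12
sample_id=33: site='well' → outer ELSE → T14

T13, T14, T14, T14, T12, T14, T13, T12, T15, T9, T14, T14, T12, T14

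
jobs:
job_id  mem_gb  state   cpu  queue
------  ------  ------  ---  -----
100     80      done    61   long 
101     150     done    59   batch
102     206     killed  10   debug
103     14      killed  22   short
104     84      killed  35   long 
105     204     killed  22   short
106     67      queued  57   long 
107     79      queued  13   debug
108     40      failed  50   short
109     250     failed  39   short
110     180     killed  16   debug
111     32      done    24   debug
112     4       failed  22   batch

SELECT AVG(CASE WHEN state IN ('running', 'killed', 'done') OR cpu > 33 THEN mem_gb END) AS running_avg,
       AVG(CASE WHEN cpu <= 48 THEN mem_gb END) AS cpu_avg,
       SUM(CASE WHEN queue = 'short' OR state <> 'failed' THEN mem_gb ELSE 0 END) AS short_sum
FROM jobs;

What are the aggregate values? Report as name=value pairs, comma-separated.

running_avg=118.8181818182, cpu_avg=117, short_sum=1386

[running_avg: state IN ('running', 'killed', 'done') OR cpu > 33]
job_id=100: ✓ → 80
job_id=101: ✓ → 150
job_id=102: ✓ → 206
job_id=103: ✓ → 14
job_id=104: ✓ → 84
job_id=105: ✓ → 204
job_id=106: ✓ → 67
job_id=107: ✗
job_id=108: ✓ → 40
job_id=109: ✓ → 250
job_id=110: ✓ → 180
job_id=111: ✓ → 32
job_id=112: ✗
running_avg = (80 + 150 + 206 + 14 + 84 + 204 + 67 + 40 + 250 + 180 + 32) / 11 = 118.8181818182
—
[cpu_avg: cpu <= 48]
job_id=100: ✗
job_id=101: ✗
job_id=102: ✓ → 206
job_id=103: ✓ → 14
job_id=104: ✓ → 84
job_id=105: ✓ → 204
job_id=106: ✗
job_id=107: ✓ → 79
job_id=108: ✗
job_id=109: ✓ → 250
job_id=110: ✓ → 180
job_id=111: ✓ → 32
job_id=112: ✓ → 4
cpu_avg = (206 + 14 + 84 + 204 + 79 + 250 + 180 + 32 + 4) / 9 = 117
—
[short_sum: queue = 'short' OR state <> 'failed']
job_id=100: ✓ → 80
job_id=101: ✓ → 150
job_id=102: ✓ → 206
job_id=103: ✓ → 14
job_id=104: ✓ → 84
job_id=105: ✓ → 204
job_id=106: ✓ → 67
job_id=107: ✓ → 79
job_id=108: ✓ → 40
job_id=109: ✓ → 250
job_id=110: ✓ → 180
job_id=111: ✓ → 32
job_id=112: ✗
short_sum = 80 + 150 + 206 + 14 + 84 + 204 + 67 + 79 + 40 + 250 + 180 + 32 = 1386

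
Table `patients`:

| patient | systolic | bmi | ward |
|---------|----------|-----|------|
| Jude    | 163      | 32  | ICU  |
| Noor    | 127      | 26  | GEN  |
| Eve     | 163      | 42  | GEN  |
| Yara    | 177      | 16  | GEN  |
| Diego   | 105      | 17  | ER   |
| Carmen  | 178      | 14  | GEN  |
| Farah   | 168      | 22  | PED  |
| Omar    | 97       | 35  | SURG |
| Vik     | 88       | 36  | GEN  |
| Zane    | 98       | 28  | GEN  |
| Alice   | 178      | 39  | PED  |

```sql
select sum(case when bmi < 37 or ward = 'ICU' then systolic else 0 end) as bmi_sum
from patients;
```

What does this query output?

1201

patient=Jude: ✓ → 163
patient=Noor: ✓ → 127
patient=Eve: ✗
patient=Yara: ✓ → 177
patient=Diego: ✓ → 105
patient=Carmen: ✓ → 178
patient=Farah: ✓ → 168
patient=Omar: ✓ → 97
patient=Vik: ✓ → 88
patient=Zane: ✓ → 98
patient=Alice: ✗
bmi_sum = 163 + 127 + 177 + 105 + 178 + 168 + 97 + 88 + 98 = 1201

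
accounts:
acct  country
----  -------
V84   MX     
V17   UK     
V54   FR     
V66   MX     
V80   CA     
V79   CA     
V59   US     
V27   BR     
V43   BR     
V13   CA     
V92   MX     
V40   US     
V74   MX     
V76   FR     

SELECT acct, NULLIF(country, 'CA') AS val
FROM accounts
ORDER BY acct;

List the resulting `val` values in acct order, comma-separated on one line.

acct=V13: country=CA vs CA: equal → NULL
acct=V17: country=UK vs CA: differ → UK
acct=V27: country=BR vs CA: differ → BR
acct=V40: country=US vs CA: differ → US
acct=V43: country=BR vs CA: differ → BR
acct=V54: country=FR vs CA: differ → FR
acct=V59: country=US vs CA: differ → US
acct=V66: country=MX vs CA: differ → MX
acct=V74: country=MX vs CA: differ → MX
acct=V76: country=FR vs CA: differ → FR
acct=V79: country=CA vs CA: equal → NULL
acct=V80: country=CA vs CA: equal → NULL
acct=V84: country=MX vs CA: differ → MX
acct=V92: country=MX vs CA: differ → MX

NULL, UK, BR, US, BR, FR, US, MX, MX, FR, NULL, NULL, MX, MX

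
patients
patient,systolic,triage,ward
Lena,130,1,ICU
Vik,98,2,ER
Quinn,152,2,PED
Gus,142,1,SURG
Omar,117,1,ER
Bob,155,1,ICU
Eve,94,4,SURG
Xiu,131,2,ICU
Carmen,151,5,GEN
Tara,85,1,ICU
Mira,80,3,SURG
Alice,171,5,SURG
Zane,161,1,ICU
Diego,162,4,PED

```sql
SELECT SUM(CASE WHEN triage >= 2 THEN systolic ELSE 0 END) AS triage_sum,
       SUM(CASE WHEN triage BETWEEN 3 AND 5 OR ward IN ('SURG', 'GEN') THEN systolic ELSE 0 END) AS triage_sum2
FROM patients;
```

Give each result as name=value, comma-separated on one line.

[triage_sum: triage >= 2]
patient=Lena: ✗
patient=Vik: ✓ → 98
patient=Quinn: ✓ → 152
patient=Gus: ✗
patient=Omar: ✗
patient=Bob: ✗
patient=Eve: ✓ → 94
patient=Xiu: ✓ → 131
patient=Carmen: ✓ → 151
patient=Tara: ✗
patient=Mira: ✓ → 80
patient=Alice: ✓ → 171
patient=Zane: ✗
patient=Diego: ✓ → 162
triage_sum = 98 + 152 + 94 + 131 + 151 + 80 + 171 + 162 = 1039
—
[triage_sum2: triage BETWEEN 3 AND 5 OR ward IN ('SURG', 'GEN')]
patient=Lena: ✗
patient=Vik: ✗
patient=Quinn: ✗
patient=Gus: ✓ → 142
patient=Omar: ✗
patient=Bob: ✗
patient=Eve: ✓ → 94
patient=Xiu: ✗
patient=Carmen: ✓ → 151
patient=Tara: ✗
patient=Mira: ✓ → 80
patient=Alice: ✓ → 171
patient=Zane: ✗
patient=Diego: ✓ → 162
triage_sum2 = 142 + 94 + 151 + 80 + 171 + 162 = 800

triage_sum=1039, triage_sum2=800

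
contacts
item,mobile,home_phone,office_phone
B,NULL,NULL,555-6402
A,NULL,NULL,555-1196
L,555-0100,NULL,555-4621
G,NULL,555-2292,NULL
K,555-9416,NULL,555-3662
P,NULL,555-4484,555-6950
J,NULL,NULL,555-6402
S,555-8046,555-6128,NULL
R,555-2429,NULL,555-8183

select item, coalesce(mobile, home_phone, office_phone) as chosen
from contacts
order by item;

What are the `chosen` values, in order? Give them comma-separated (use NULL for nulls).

item=A: mobile=NULL, home_phone=NULL, office_phone=555-1196 → 555-1196
item=B: mobile=NULL, home_phone=NULL, office_phone=555-6402 → 555-6402
item=G: mobile=NULL, home_phone=555-2292 → 555-2292
item=J: mobile=NULL, home_phone=NULL, office_phone=555-6402 → 555-6402
item=K: mobile=555-9416 → 555-9416
item=L: mobile=555-0100 → 555-0100
item=P: mobile=NULL, home_phone=555-4484 → 555-4484
item=R: mobile=555-2429 → 555-2429
item=S: mobile=555-8046 → 555-8046

555-1196, 555-6402, 555-2292, 555-6402, 555-9416, 555-0100, 555-4484, 555-2429, 555-8046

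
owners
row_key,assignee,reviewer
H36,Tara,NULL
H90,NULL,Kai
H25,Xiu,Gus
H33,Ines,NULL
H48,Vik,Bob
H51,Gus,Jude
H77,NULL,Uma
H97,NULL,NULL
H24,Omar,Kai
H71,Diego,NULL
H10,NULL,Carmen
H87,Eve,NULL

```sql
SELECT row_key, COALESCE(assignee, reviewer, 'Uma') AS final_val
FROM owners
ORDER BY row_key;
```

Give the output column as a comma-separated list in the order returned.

row_key=H10: assignee=NULL, reviewer=Carmen → Carmen
row_key=H24: assignee=Omar → Omar
row_key=H25: assignee=Xiu → Xiu
row_key=H33: assignee=Ines → Ines
row_key=H36: assignee=Tara → Tara
row_key=H48: assignee=Vik → Vik
row_key=H51: assignee=Gus → Gus
row_key=H71: assignee=Diego → Diego
row_key=H77: assignee=NULL, reviewer=Uma → Uma
row_key=H87: assignee=Eve → Eve
row_key=H90: assignee=NULL, reviewer=Kai → Kai
row_key=H97: assignee=NULL, reviewer=NULL, → literal Uma → Uma

Carmen, Omar, Xiu, Ines, Tara, Vik, Gus, Diego, Uma, Eve, Kai, Uma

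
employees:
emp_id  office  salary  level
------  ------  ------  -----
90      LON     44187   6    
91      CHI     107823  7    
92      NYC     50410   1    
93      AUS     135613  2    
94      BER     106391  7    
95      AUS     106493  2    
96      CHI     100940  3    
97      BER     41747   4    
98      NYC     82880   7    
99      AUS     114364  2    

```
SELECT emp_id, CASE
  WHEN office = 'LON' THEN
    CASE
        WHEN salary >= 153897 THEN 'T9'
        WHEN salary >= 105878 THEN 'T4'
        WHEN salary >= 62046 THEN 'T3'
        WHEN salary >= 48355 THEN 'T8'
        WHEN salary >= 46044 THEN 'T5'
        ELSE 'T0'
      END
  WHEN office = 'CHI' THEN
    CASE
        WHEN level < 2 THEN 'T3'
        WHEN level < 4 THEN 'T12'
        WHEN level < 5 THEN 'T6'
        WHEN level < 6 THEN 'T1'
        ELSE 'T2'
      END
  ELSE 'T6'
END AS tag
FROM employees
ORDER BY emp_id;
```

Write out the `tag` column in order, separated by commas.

T0, T2, T6, T6, T6, T6, T12, T6, T6, T6

emp_id=90: office='LON' → inner[ELSE] → T0
emp_id=91: office='CHI' → inner[ELSE] → T2
emp_id=92: office='NYC' → outer ELSE → T6
emp_id=93: office='AUS' → outer ELSE → T6
emp_id=94: office='BER' → outer ELSE → T6
emp_id=95: office='AUS' → outer ELSE → T6
emp_id=96: office='CHI' → inner[level < 4] → T12
emp_id=97: office='BER' → outer ELSE → T6
emp_id=98: office='NYC' → outer ELSE → T6
emp_id=99: office='AUS' → outer ELSE → T6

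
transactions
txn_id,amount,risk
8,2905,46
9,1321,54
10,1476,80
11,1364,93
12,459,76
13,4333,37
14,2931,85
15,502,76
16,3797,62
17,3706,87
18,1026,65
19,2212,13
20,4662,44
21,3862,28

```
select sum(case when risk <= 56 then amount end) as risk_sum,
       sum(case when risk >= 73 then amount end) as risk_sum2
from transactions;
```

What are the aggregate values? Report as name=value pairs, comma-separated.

risk_sum=19295, risk_sum2=10438

[risk_sum: risk <= 56]
txn_id=8: ✓ → 2905
txn_id=9: ✓ → 1321
txn_id=10: ✗
txn_id=11: ✗
txn_id=12: ✗
txn_id=13: ✓ → 4333
txn_id=14: ✗
txn_id=15: ✗
txn_id=16: ✗
txn_id=17: ✗
txn_id=18: ✗
txn_id=19: ✓ → 2212
txn_id=20: ✓ → 4662
txn_id=21: ✓ → 3862
risk_sum = 2905 + 1321 + 4333 + 2212 + 4662 + 3862 = 19295
—
[risk_sum2: risk >= 73]
txn_id=8: ✗
txn_id=9: ✗
txn_id=10: ✓ → 1476
txn_id=11: ✓ → 1364
txn_id=12: ✓ → 459
txn_id=13: ✗
txn_id=14: ✓ → 2931
txn_id=15: ✓ → 502
txn_id=16: ✗
txn_id=17: ✓ → 3706
txn_id=18: ✗
txn_id=19: ✗
txn_id=20: ✗
txn_id=21: ✗
risk_sum2 = 1476 + 1364 + 459 + 2931 + 502 + 3706 = 10438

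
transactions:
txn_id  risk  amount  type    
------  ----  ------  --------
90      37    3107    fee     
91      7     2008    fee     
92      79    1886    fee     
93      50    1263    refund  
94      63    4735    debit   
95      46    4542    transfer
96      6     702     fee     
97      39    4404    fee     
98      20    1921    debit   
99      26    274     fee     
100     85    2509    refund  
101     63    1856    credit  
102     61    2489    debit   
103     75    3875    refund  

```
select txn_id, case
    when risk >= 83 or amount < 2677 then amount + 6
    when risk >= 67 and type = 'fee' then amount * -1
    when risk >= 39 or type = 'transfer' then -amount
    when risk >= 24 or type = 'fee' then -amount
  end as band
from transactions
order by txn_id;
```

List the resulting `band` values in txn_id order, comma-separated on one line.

txn_id=90: risk >= 24 or type = 'fee' → -3107
txn_id=91: risk >= 83 or amount < 2677 → 2014
txn_id=92: risk >= 83 or amount < 2677 → 1892
txn_id=93: risk >= 83 or amount < 2677 → 1269
txn_id=94: risk >= 39 or type = 'transfer' → -4735
txn_id=95: risk >= 39 or type = 'transfer' → -4542
txn_id=96: risk >= 83 or amount < 2677 → 708
txn_id=97: risk >= 39 or type = 'transfer' → -4404
txn_id=98: risk >= 83 or amount < 2677 → 1927
txn_id=99: risk >= 83 or amount < 2677 → 280
txn_id=100: risk >= 83 or amount < 2677 → 2515
txn_id=101: risk >= 83 or amount < 2677 → 1862
txn_id=102: risk >= 83 or amount < 2677 → 2495
txn_id=103: risk >= 39 or type = 'transfer' → -3875

-3107, 2014, 1892, 1269, -4735, -4542, 708, -4404, 1927, 280, 2515, 1862, 2495, -3875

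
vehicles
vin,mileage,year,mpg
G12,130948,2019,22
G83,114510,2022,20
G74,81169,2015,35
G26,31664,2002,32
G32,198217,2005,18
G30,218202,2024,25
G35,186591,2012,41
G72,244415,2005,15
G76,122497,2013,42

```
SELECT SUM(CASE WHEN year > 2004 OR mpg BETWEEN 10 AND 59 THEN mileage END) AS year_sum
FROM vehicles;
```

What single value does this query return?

vin=G12: ✓ → 130948
vin=G83: ✓ → 114510
vin=G74: ✓ → 81169
vin=G26: ✓ → 31664
vin=G32: ✓ → 198217
vin=G30: ✓ → 218202
vin=G35: ✓ → 186591
vin=G72: ✓ → 244415
vin=G76: ✓ → 122497
year_sum = 130948 + 114510 + 81169 + 31664 + 198217 + 218202 + 186591 + 244415 + 122497 = 1328213

1328213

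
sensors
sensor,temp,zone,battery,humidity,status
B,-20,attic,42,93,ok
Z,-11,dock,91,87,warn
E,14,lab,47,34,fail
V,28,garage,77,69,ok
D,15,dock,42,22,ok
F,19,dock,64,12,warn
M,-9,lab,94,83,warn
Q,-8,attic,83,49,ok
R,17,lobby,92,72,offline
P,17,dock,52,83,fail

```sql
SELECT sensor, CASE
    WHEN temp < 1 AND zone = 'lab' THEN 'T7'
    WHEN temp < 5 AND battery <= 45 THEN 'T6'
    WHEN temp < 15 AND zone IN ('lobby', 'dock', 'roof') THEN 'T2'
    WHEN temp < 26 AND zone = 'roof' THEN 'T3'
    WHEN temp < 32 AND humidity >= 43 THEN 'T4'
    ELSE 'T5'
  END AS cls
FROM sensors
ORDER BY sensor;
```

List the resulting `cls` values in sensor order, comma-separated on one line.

sensor=B: temp < 5 AND battery <= 45 → T6
sensor=D: ELSE → T5
sensor=E: ELSE → T5
sensor=F: ELSE → T5
sensor=M: temp < 1 AND zone = 'lab' → T7
sensor=P: temp < 32 AND humidity >= 43 → T4
sensor=Q: temp < 32 AND humidity >= 43 → T4
sensor=R: temp < 32 AND humidity >= 43 → T4
sensor=V: temp < 32 AND humidity >= 43 → T4
sensor=Z: temp < 15 AND zone IN ('lobby', 'dock', 'roof') → T2

T6, T5, T5, T5, T7, T4, T4, T4, T4, T2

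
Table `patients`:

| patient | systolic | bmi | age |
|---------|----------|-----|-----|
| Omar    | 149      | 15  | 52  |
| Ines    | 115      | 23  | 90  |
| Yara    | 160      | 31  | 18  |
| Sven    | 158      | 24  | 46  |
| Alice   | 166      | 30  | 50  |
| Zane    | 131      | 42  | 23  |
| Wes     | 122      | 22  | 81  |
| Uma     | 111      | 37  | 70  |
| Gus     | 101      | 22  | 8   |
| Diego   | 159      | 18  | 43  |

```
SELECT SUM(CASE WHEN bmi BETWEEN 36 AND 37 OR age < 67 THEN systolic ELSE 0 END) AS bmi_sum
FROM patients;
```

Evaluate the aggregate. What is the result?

1135

patient=Omar: ✓ → 149
patient=Ines: ✗
patient=Yara: ✓ → 160
patient=Sven: ✓ → 158
patient=Alice: ✓ → 166
patient=Zane: ✓ → 131
patient=Wes: ✗
patient=Uma: ✓ → 111
patient=Gus: ✓ → 101
patient=Diego: ✓ → 159
bmi_sum = 149 + 160 + 158 + 166 + 131 + 111 + 101 + 159 = 1135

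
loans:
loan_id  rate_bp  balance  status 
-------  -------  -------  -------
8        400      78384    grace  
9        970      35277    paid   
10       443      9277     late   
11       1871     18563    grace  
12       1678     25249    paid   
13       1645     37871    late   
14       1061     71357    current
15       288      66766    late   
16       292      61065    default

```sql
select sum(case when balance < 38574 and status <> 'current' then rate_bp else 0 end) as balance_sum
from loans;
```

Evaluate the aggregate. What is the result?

6607

loan_id=8: ✗
loan_id=9: ✓ → 970
loan_id=10: ✓ → 443
loan_id=11: ✓ → 1871
loan_id=12: ✓ → 1678
loan_id=13: ✓ → 1645
loan_id=14: ✗
loan_id=15: ✗
loan_id=16: ✗
balance_sum = 970 + 443 + 1871 + 1678 + 1645 = 6607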